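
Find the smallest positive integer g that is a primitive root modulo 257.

3

φ(257) = 257 − 1 = 256 = 2^8.
g is a primitive root iff g^(256/q) ≢ 1 (mod 257) for each prime q ∈ {2}.
g = 2: 2^128 ≡ 1 — hits 1, so not a primitive root.
g = 3: 3^128 ≡ 256 — none is 1, so 3 is a primitive root.
So 3 is the smallest generator of (Z/257Z)^×.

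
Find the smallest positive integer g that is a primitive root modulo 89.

3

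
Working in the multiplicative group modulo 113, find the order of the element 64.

14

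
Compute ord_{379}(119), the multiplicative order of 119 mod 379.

7

The order of 119 must divide φ(379) = 379 − 1 = 378 = 2 · 3^3 · 7.
Divisors of 378: 1, 2, 3, 6, 7, 9, 14, 18, 21, 27, 42, 54, 63, 126, 189, 378.
Check 119^d mod 379 for each divisor in increasing order:
119^1 ≡ 119
119^2 ≡ 138
119^3 ≡ 125
119^6 ≡ 86
119^7 ≡ 1
Therefore the multiplicative order of 119 modulo 379 is 7.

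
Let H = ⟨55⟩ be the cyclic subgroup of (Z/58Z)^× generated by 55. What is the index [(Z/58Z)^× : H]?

1

The order of 55 must divide φ(58) = φ(2)·φ(29) = 1·28 = 28 = 2^2 · 7.
Divisors of 28: 1, 2, 4, 7, 14, 28.
Test each divisor d:
55^1 ≡ 55 (mod 58)
55^2 ≡ 9 (mod 58)
55^4 ≡ 23 (mod 58)
55^7 ≡ 17 (mod 58)
55^14 ≡ 57 (mod 58)
55^28 ≡ 1 (mod 58) ✓
The order of 55 is 28, so the subgroup it generates has 28 elements.
[(Z/58Z)^× : ⟨55⟩] = 28/28 = 1.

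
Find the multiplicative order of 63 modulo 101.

100

By Lagrange's theorem, ord_101(63) divides φ(101) = 101 − 1 = 100 = 2^2 · 5^2.
Divisors of 100: 1, 2, 4, 5, 10, 20, 25, 50, 100.
Compute 63^d (mod 101) for the divisors d until we hit 1:
63^1 ≡ 63
63^2 ≡ 30
63^4 ≡ 92
63^5 ≡ 39
63^10 ≡ 6
63^20 ≡ 36
63^25 ≡ 91
63^50 ≡ 100
63^100 ≡ 1
Therefore the multiplicative order of 63 modulo 101 is 100.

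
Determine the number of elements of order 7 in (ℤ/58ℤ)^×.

6

φ(58) = φ(2)·φ(29) = 1·28 = 28 = 2^2 · 7.
In a cyclic group of order 28, there are φ(d) elements of order d for each divisor d of 28, and zero for non-divisors.
7 | 28, and φ(7) = 7 − 1 = 6.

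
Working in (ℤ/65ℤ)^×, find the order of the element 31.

Since 31 ∈ (Z/65Z)^×, its order divides φ(65) = φ(5·13) = (5−1)·(13−1) = 4·12 = 48 = 2^4 · 3.
Divisors of 48: 1, 2, 3, 4, 6, 8, 12, 16, 24, 48.
Evaluate successive powers at the divisors of 48:
31^1 ≡ 31 (mod 65)
31^2 ≡ 51 (mod 65)
31^3 ≡ 21 (mod 65)
31^4 ≡ 1 (mod 65) ✓
So ord_65(31) = 4.

4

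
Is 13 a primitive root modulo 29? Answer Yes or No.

No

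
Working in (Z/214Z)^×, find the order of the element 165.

106

The order of 165 must divide φ(214) = φ(2)·φ(107) = 1·106 = 106 = 2 · 53.
Divisors of 106: 1, 2, 53, 106.
Evaluate successive powers at the divisors of 106:
165^1 ≡ 165 (mod 214)
165^2 ≡ 47 (mod 214)
165^53 ≡ 213 (mod 214)
165^106 ≡ 1 (mod 214) ✓
So ord_214(165) = 106.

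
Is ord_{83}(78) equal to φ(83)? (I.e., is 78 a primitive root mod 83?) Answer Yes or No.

No

φ(83) = 83 − 1 = 82 = 2 · 41.
It suffices to check that the order of 78 is not a proper divisor of 82: compute 78^(82/q) for q ∈ {2, 41}.
78^41 ≡ 1 (mod 83)  [q = 2: ≡ 1 ✗]
78^2 ≡ 25 (mod 83)  [q = 41: ≢ 1 ✓]
78^41 ≡ 1 shows ord(78) | 41, strictly less than φ(83); not a primitive root.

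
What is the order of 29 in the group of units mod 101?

By Lagrange's theorem, ord_101(29) divides φ(101) = 101 − 1 = 100 = 2^2 · 5^2.
Divisors of 100: 1, 2, 4, 5, 10, 20, 25, 50, 100.
Check 29^d mod 101 for each divisor in increasing order:
29^1 ≡ 29 (mod 101)
29^2 ≡ 33 (mod 101)
29^4 ≡ 79 (mod 101)
29^5 ≡ 69 (mod 101)
29^10 ≡ 14 (mod 101)
29^20 ≡ 95 (mod 101)
29^25 ≡ 91 (mod 101)
29^50 ≡ 100 (mod 101)
29^100 ≡ 1 (mod 101) ✓
Therefore the multiplicative order of 29 modulo 101 is 100.

100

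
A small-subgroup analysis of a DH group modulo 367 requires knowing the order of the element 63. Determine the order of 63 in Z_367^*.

61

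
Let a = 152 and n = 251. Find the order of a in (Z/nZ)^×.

125

The order of 152 must divide φ(251) = 251 − 1 = 250 = 2 · 5^3.
Divisors of 250: 1, 2, 5, 10, 25, 50, 125, 250.
Check 152^d mod 251 for each divisor in increasing order:
152^1 ≡ 152
152^2 ≡ 12
152^5 ≡ 51
152^10 ≡ 91
152^25 ≡ 149
152^50 ≡ 113
152^125 ≡ 1
Hence ord(152) = 125.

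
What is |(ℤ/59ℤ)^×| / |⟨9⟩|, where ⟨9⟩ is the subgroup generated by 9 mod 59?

2

Since 9 ∈ (Z/59Z)^×, its order divides φ(59) = 59 − 1 = 58 = 2 · 29.
Divisors of 58: 1, 2, 29, 58.
Evaluate successive powers at the divisors of 58:
9^1 ≡ 9 (mod 59)
9^2 ≡ 22 (mod 59)
9^29 ≡ 1 (mod 59) ✓
So ord_59(9) = 29, hence |⟨9⟩| = 29.
[(Z/59Z)^× : ⟨9⟩] = 58/29 = 2.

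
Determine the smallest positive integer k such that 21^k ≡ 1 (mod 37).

ord(21) | φ(37) = 37 − 1 = 36 = 2^2 · 3^2.
Divisors of 36: 1, 2, 3, 4, 6, 9, 12, 18, 36.
Check 21^d mod 37 for each divisor in increasing order:
21^1 ≡ 21 (mod 37)
21^2 ≡ 34 (mod 37)
21^3 ≡ 11 (mod 37)
21^4 ≡ 9 (mod 37)
21^6 ≡ 10 (mod 37)
21^9 ≡ 36 (mod 37)
21^12 ≡ 26 (mod 37)
21^18 ≡ 1 (mod 37) ✓
Hence ord(21) = 18.

18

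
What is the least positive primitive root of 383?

5

φ(383) = 383 − 1 = 382 = 2 · 191.
Test candidates g = 2, 3, … against the prime factors q ∈ {2, 191} of φ(383): g is a generator iff g^(382/q) ≢ 1 for every such q.
g = 2: 2^191 ≡ 1 — hits 1, so not a primitive root.
g = 3: 3^191 ≡ 1 — hits 1, so not a primitive root.
g = 4: 4^191 ≡ 1 — hits 1, so not a primitive root.
g = 5: 5^191 ≡ 382; 5^2 ≡ 25 — none is 1, so 5 is a primitive root.
The smallest primitive root modulo 383 is 5.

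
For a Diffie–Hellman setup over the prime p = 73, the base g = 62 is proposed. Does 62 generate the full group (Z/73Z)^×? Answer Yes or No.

Yes

φ(73) = 73 − 1 = 72 = 2^3 · 3^2.
An element g generates (Z/73Z)^× iff g^(72/q) ≢ 1 (mod 73) for each prime q ∈ {2, 3}.
62^36 ≡ 72 (mod 73)  [q = 2: ≢ 1 ✓]
62^24 ≡ 8 (mod 73)  [q = 3: ≢ 1 ✓]
Every test exponent gives a nontrivial residue, hence 62 generates the full group.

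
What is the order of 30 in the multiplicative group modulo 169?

78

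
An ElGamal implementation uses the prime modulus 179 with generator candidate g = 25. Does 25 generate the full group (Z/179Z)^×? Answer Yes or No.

No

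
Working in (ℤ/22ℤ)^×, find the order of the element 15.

5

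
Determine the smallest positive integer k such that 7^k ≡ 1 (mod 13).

By Lagrange's theorem, ord_13(7) divides φ(13) = 13 − 1 = 12 = 2^2 · 3.
Divisors of 12: 1, 2, 3, 4, 6, 12.
Test each divisor d:
7^1 ≡ 7 (mod 13)
7^2 ≡ 10 (mod 13)
7^3 ≡ 5 (mod 13)
7^4 ≡ 9 (mod 13)
7^6 ≡ 12 (mod 13)
7^12 ≡ 1 (mod 13) ✓
Therefore the multiplicative order of 7 modulo 13 is 12.

12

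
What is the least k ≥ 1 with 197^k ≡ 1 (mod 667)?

77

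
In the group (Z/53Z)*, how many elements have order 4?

2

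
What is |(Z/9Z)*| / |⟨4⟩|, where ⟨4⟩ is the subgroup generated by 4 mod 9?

2

By Lagrange's theorem, ord_9(4) divides φ(9) = φ(3^2) = 3·(3−1) = 6 = 2 · 3.
Divisors of 6: 1, 2, 3, 6.
Evaluate successive powers at the divisors of 6:
4^1 ≡ 4 (mod 9)
4^2 ≡ 7 (mod 9)
4^3 ≡ 1 (mod 9) ✓
Thus |⟨4⟩| = ord(4) = 3.
Index = |(Z/9Z)^×| / |⟨4⟩| = 6 / 3 = 2.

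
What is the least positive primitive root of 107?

φ(107) = 107 − 1 = 106 = 2 · 53.
Test candidates g = 2, 3, … against the prime factors q ∈ {2, 53} of φ(107): g is a generator iff g^(106/q) ≢ 1 for every such q.
g = 2: 2^53 ≡ 106; 2^2 ≡ 4 — none is 1, so 2 is a primitive root.
The smallest primitive root modulo 107 is 2.

2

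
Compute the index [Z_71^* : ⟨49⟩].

The order of 49 must divide φ(71) = 71 − 1 = 70 = 2 · 5 · 7.
Divisors of 70: 1, 2, 5, 7, 10, 14, 35, 70.
Compute 49^d (mod 71) for the divisors d until we hit 1:
49^1 ≡ 49
49^2 ≡ 58
49^5 ≡ 45
49^7 ≡ 54
49^10 ≡ 37
49^14 ≡ 5
49^35 ≡ 1
So ord_71(49) = 35, hence |⟨49⟩| = 35.
[(Z/71Z)^× : ⟨49⟩] = 70/35 = 2.

2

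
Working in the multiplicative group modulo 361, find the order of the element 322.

38

Since 322 ∈ (Z/361Z)^×, its order divides φ(361) = φ(19^2) = 19·(19−1) = 342 = 2 · 3^2 · 19.
Divisors of 342: 1, 2, 3, 6, 9, 18, 19, 38, 57, 114, 171, 342.
Check 322^d mod 361 for each divisor in increasing order:
322^1 ≡ 322
322^2 ≡ 77
322^3 ≡ 246
322^6 ≡ 229
322^9 ≡ 18
322^18 ≡ 324
322^19 ≡ 360
322^38 ≡ 1
Hence ord(322) = 38.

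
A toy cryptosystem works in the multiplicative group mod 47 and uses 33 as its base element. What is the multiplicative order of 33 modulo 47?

The order of 33 must divide φ(47) = 47 − 1 = 46 = 2 · 23.
Divisors of 46: 1, 2, 23, 46.
Evaluate successive powers at the divisors of 46:
33^1 ≡ 33
33^2 ≡ 8
33^23 ≡ 46
33^46 ≡ 1
So ord_47(33) = 46.

46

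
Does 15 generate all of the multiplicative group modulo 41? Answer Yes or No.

Yes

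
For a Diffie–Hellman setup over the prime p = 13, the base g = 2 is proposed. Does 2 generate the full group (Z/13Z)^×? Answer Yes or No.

Yes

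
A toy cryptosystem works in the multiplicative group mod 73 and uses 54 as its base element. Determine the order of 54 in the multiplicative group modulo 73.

36

By Lagrange's theorem, ord_73(54) divides φ(73) = 73 − 1 = 72 = 2^3 · 3^2.
Divisors of 72: 1, 2, 3, 4, 6, 8, 9, 12, 18, 24, 36, 72.
Evaluate successive powers at the divisors of 72:
54^1 ≡ 54 (mod 73)
54^2 ≡ 69 (mod 73)
54^3 ≡ 3 (mod 73)
54^4 ≡ 16 (mod 73)
54^6 ≡ 9 (mod 73)
54^8 ≡ 37 (mod 73)
54^9 ≡ 27 (mod 73)
54^12 ≡ 8 (mod 73)
54^18 ≡ 72 (mod 73)
54^24 ≡ 64 (mod 73)
54^36 ≡ 1 (mod 73) ✓
So ord_73(54) = 36.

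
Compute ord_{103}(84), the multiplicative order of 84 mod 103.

The order of 84 must divide φ(103) = 103 − 1 = 102 = 2 · 3 · 17.
Divisors of 102: 1, 2, 3, 6, 17, 34, 51, 102.
Test each divisor d:
84^1 ≡ 84 (mod 103)
84^2 ≡ 52 (mod 103)
84^3 ≡ 42 (mod 103)
84^6 ≡ 13 (mod 103)
84^17 ≡ 47 (mod 103)
84^34 ≡ 46 (mod 103)
84^51 ≡ 102 (mod 103)
84^102 ≡ 1 (mod 103) ✓
The smallest such exponent is 102, so the order of 84 is 102.

102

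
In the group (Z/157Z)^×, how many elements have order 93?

φ(157) = 157 − 1 = 156 = 2^2 · 3 · 13.
(Z/157Z)^× is cyclic (|G| = 156); a cyclic group of order m has exactly φ(d) elements of each order d | m, and none otherwise.
Since 93 ∤ 156, the count is 0.

0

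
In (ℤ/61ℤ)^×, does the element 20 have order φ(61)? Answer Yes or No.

φ(61) = 61 − 1 = 60 = 2^2 · 3 · 5.
It suffices to check that the order of 20 is not a proper divisor of 60: compute 20^(60/q) for q ∈ {2, 3, 5}.
20^30 ≡ 1 (mod 61)  [q = 2: ≡ 1 ✗]
20^20 ≡ 1 (mod 61)  [q = 3: ≡ 1 ✗]
20^12 ≡ 34 (mod 61)  [q = 5: ≢ 1 ✓]
Since 20^30 ≡ 1, the order of 20 divides 30 < 60, so 20 is not a primitive root.

No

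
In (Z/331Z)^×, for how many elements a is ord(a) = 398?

0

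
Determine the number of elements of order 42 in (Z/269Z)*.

φ(269) = 269 − 1 = 268 = 2^2 · 67.
In a cyclic group of order 268, there are φ(d) elements of order d for each divisor d of 268, and zero for non-divisors.
Since 42 ∤ 268, the count is 0.

0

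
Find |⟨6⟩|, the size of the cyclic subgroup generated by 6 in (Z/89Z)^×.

88

The order of 6 must divide φ(89) = 89 − 1 = 88 = 2^3 · 11.
Divisors of 88: 1, 2, 4, 8, 11, 22, 44, 88.
Evaluate successive powers at the divisors of 88:
6^1 ≡ 6 (mod 89)
6^2 ≡ 36 (mod 89)
6^4 ≡ 50 (mod 89)
6^8 ≡ 8 (mod 89)
6^11 ≡ 37 (mod 89)
6^22 ≡ 34 (mod 89)
6^44 ≡ 88 (mod 89)
6^88 ≡ 1 (mod 89) ✓
The smallest such exponent is 88, so the order of 6 is 88.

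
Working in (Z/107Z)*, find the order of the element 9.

ord(9) | φ(107) = 107 − 1 = 106 = 2 · 53.
Divisors of 106: 1, 2, 53, 106.
Check 9^d mod 107 for each divisor in increasing order:
9^1 ≡ 9 (mod 107)
9^2 ≡ 81 (mod 107)
9^53 ≡ 1 (mod 107) ✓
Therefore the multiplicative order of 9 modulo 107 is 53.

53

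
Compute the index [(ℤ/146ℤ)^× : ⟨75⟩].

ord(75) | φ(146) = φ(2)·φ(73) = 1·72 = 72 = 2^3 · 3^2.
Divisors of 72: 1, 2, 3, 4, 6, 8, 9, 12, 18, 24, 36, 72.
Test each divisor d:
75^1 ≡ 75 (mod 146)
75^2 ≡ 77 (mod 146)
75^3 ≡ 81 (mod 146)
75^4 ≡ 89 (mod 146)
75^6 ≡ 137 (mod 146)
75^8 ≡ 37 (mod 146)
75^9 ≡ 1 (mod 146) ✓
The order of 75 is 9, so the subgroup it generates has 9 elements.
Index = |(Z/146Z)^×| / |⟨75⟩| = 72 / 9 = 8.

8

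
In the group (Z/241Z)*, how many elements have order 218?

0

φ(241) = 241 − 1 = 240 = 2^4 · 3 · 5.
In a cyclic group of order 240, there are φ(d) elements of order d for each divisor d of 240, and zero for non-divisors.
218 does not divide 240, so no element of (Z/241Z)^× has order 218.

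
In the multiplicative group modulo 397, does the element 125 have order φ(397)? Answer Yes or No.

No

φ(397) = 397 − 1 = 396 = 2^2 · 3^2 · 11.
125 is a primitive root mod 397 iff 125^(φ(397)/q) ≢ 1 for every prime q | φ(397), i.e. q ∈ {2, 3, 11}.
125^198 ≡ 396 (mod 397)  [q = 2: ≢ 1 ✓]
125^132 ≡ 1 (mod 397)  [q = 3: ≡ 1 ✗]
125^36 ≡ 99 (mod 397)  [q = 11: ≢ 1 ✓]
Since 125^132 ≡ 1, the order of 125 divides 132 < 396, so 125 is not a primitive root.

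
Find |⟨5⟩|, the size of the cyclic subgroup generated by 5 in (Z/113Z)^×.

112

Since 5 ∈ (Z/113Z)^×, its order divides φ(113) = 113 − 1 = 112 = 2^4 · 7.
Divisors of 112: 1, 2, 4, 7, 8, 14, 16, 28, 56, 112.
Test each divisor d:
5^1 ≡ 5 (mod 113)
5^2 ≡ 25 (mod 113)
5^4 ≡ 60 (mod 113)
5^7 ≡ 42 (mod 113)
5^8 ≡ 97 (mod 113)
5^14 ≡ 69 (mod 113)
5^16 ≡ 30 (mod 113)
5^28 ≡ 15 (mod 113)
5^56 ≡ 112 (mod 113)
5^112 ≡ 1 (mod 113) ✓
The smallest such exponent is 112, so the order of 5 is 112.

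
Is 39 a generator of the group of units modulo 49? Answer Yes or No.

No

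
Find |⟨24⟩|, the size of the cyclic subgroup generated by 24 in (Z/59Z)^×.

The order of 24 must divide φ(59) = 59 − 1 = 58 = 2 · 29.
Divisors of 58: 1, 2, 29, 58.
Evaluate successive powers at the divisors of 58:
24^1 ≡ 24 (mod 59)
24^2 ≡ 45 (mod 59)
24^29 ≡ 58 (mod 59)
24^58 ≡ 1 (mod 59) ✓
The smallest such exponent is 58, so the order of 24 is 58.

58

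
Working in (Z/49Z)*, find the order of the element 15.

By Lagrange's theorem, ord_49(15) divides φ(49) = φ(7^2) = 7·(7−1) = 42 = 2 · 3 · 7.
Divisors of 42: 1, 2, 3, 6, 7, 14, 21, 42.
Check 15^d mod 49 for each divisor in increasing order:
15^1 ≡ 15
15^2 ≡ 29
15^3 ≡ 43
15^6 ≡ 36
15^7 ≡ 1
Hence ord(15) = 7.

7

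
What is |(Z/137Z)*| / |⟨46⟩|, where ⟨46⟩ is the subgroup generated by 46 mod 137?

1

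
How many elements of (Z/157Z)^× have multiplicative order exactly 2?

1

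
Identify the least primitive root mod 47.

φ(47) = 47 − 1 = 46 = 2 · 23.
Test candidates g = 2, 3, … against the prime factors q ∈ {2, 23} of φ(47): g is a generator iff g^(46/q) ≢ 1 for every such q.
g = 2: 2^23 ≡ 1 — hits 1, so not a primitive root.
g = 3: 3^23 ≡ 1 — hits 1, so not a primitive root.
g = 4: 4^23 ≡ 1 — hits 1, so not a primitive root.
g = 5: 5^23 ≡ 46; 5^2 ≡ 25 — none is 1, so 5 is a primitive root.
The smallest primitive root modulo 47 is 5.

5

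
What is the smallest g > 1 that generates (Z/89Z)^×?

φ(89) = 89 − 1 = 88 = 2^3 · 11.
Test candidates g = 2, 3, … against the prime factors q ∈ {2, 11} of φ(89): g is a generator iff g^(88/q) ≢ 1 for every such q.
g = 2: 2^44 ≡ 1 — hits 1, so not a primitive root.
g = 3: 3^44 ≡ 88; 3^8 ≡ 64 — none is 1, so 3 is a primitive root.
The smallest primitive root modulo 89 is 3.

3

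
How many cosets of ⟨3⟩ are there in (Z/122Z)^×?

The order of 3 must divide φ(122) = φ(2)·φ(61) = 1·60 = 60 = 2^2 · 3 · 5.
Divisors of 60: 1, 2, 3, 4, 5, 6, 10, 12, 15, 20, 30, 60.
Compute 3^d (mod 122) for the divisors d until we hit 1:
3^1 ≡ 3 (mod 122)
3^2 ≡ 9 (mod 122)
3^3 ≡ 27 (mod 122)
3^4 ≡ 81 (mod 122)
3^5 ≡ 121 (mod 122)
3^6 ≡ 119 (mod 122)
3^10 ≡ 1 (mod 122) ✓
The order of 3 is 10, so the subgroup it generates has 10 elements.
The index is φ(122) / ord(3) = 60 / 10 = 6.

6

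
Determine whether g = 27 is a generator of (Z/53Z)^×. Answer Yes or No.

φ(53) = 53 − 1 = 52 = 2^2 · 13.
Test 27^(52/q) mod 53 for each prime factor q of 52:
27^26 ≡ 52 (mod 53)  [q = 2: ≢ 1 ✓]
27^4 ≡ 10 (mod 53)  [q = 13: ≢ 1 ✓]
Every test exponent gives a nontrivial residue, hence 27 generates the full group.

Yes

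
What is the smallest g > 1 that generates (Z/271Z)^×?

6

φ(271) = 271 − 1 = 270 = 2 · 3^3 · 5.
Test candidates g = 2, 3, … against the prime factors q ∈ {2, 3, 5} of φ(271): g is a generator iff g^(270/q) ≢ 1 for every such q.
g = 2: 2^135 ≡ 1 — hits 1, so not a primitive root.
g = 3: 3^135 ≡ 270; 3^90 ≡ 1 — hits 1, so not a primitive root.
g = 4: 4^135 ≡ 1 — hits 1, so not a primitive root.
g = 5: 5^135 ≡ 1 — hits 1, so not a primitive root.
g = 6: 6^135 ≡ 270; 6^90 ≡ 242; 6^54 ≡ 10 — none is 1, so 6 is a primitive root.
The smallest primitive root modulo 271 is 6.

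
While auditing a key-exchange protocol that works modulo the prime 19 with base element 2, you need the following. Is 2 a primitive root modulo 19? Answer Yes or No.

φ(19) = 19 − 1 = 18 = 2 · 3^2.
Test 2^(18/q) mod 19 for each prime factor q of 18:
2^9 ≡ 18 (mod 19)  [q = 2: ≢ 1 ✓]
2^6 ≡ 7 (mod 19)  [q = 3: ≢ 1 ✓]
Every test exponent gives a nontrivial residue, hence 2 generates the full group.

Yes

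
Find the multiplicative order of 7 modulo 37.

9

By Lagrange's theorem, ord_37(7) divides φ(37) = 37 − 1 = 36 = 2^2 · 3^2.
Divisors of 36: 1, 2, 3, 4, 6, 9, 12, 18, 36.
Test each divisor d:
7^1 ≡ 7 (mod 37)
7^2 ≡ 12 (mod 37)
7^3 ≡ 10 (mod 37)
7^4 ≡ 33 (mod 37)
7^6 ≡ 26 (mod 37)
7^9 ≡ 1 (mod 37) ✓
So ord_37(7) = 9.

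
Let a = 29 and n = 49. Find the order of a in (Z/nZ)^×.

By Lagrange's theorem, ord_49(29) divides φ(49) = φ(7^2) = 7·(7−1) = 42 = 2 · 3 · 7.
Divisors of 42: 1, 2, 3, 6, 7, 14, 21, 42.
Evaluate successive powers at the divisors of 42:
29^1 ≡ 29 (mod 49)
29^2 ≡ 8 (mod 49)
29^3 ≡ 36 (mod 49)
29^6 ≡ 22 (mod 49)
29^7 ≡ 1 (mod 49) ✓
Hence ord(29) = 7.

7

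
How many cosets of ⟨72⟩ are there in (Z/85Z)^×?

16

ord(72) | φ(85) = φ(5·17) = (5−1)·(17−1) = 4·16 = 64 = 2^6.
Divisors of 64: 1, 2, 4, 8, 16, 32, 64.
Compute 72^d (mod 85) for the divisors d until we hit 1:
72^1 ≡ 72 (mod 85)
72^2 ≡ 84 (mod 85)
72^4 ≡ 1 (mod 85) ✓
Thus |⟨72⟩| = ord(72) = 4.
The index is φ(85) / ord(72) = 64 / 4 = 16.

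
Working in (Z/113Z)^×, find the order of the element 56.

28

ord(56) | φ(113) = 113 − 1 = 112 = 2^4 · 7.
Divisors of 112: 1, 2, 4, 7, 8, 14, 16, 28, 56, 112.
Compute 56^d (mod 113) for the divisors d until we hit 1:
56^1 ≡ 56
56^2 ≡ 85
56^4 ≡ 106
56^7 ≡ 15
56^8 ≡ 49
56^14 ≡ 112
56^16 ≡ 28
56^28 ≡ 1
Therefore the multiplicative order of 56 modulo 113 is 28.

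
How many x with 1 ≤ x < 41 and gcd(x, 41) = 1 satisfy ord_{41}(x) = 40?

φ(41) = 41 − 1 = 40 = 2^3 · 5.
In a cyclic group of order 40, there are φ(d) elements of order d for each divisor d of 40, and zero for non-divisors.
40 = 2^3 · 5 divides 40, and φ(40) = 16.

16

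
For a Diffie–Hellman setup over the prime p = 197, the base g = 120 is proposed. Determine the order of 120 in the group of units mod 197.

28

The order of 120 must divide φ(197) = 197 − 1 = 196 = 2^2 · 7^2.
Divisors of 196: 1, 2, 4, 7, 14, 28, 49, 98, 196.
Test each divisor d:
120^1 ≡ 120
120^2 ≡ 19
120^4 ≡ 164
120^7 ≡ 14
120^14 ≡ 196
120^28 ≡ 1
The smallest such exponent is 28, so the order of 120 is 28.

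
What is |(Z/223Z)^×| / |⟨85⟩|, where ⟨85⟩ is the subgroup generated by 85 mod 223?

1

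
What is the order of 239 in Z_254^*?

Since 239 ∈ (Z/254Z)^×, its order divides φ(254) = φ(2)·φ(127) = 1·126 = 126 = 2 · 3^2 · 7.
Divisors of 126: 1, 2, 3, 6, 7, 9, 14, 18, 21, 42, 63, 126.
Evaluate successive powers at the divisors of 126:
239^1 ≡ 239 (mod 254)
239^2 ≡ 225 (mod 254)
239^3 ≡ 181 (mod 254)
239^6 ≡ 249 (mod 254)
239^7 ≡ 75 (mod 254)
239^9 ≡ 111 (mod 254)
239^14 ≡ 37 (mod 254)
239^18 ≡ 129 (mod 254)
239^21 ≡ 235 (mod 254)
239^42 ≡ 107 (mod 254)
239^63 ≡ 253 (mod 254)
239^126 ≡ 1 (mod 254) ✓
Therefore the multiplicative order of 239 modulo 254 is 126.

126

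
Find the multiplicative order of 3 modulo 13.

By Lagrange's theorem, ord_13(3) divides φ(13) = 13 − 1 = 12 = 2^2 · 3.
Divisors of 12: 1, 2, 3, 4, 6, 12.
Test each divisor d:
3^1 ≡ 3 (mod 13)
3^2 ≡ 9 (mod 13)
3^3 ≡ 1 (mod 13) ✓
Therefore the multiplicative order of 3 modulo 13 is 3.

3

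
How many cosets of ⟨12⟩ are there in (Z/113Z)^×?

1

The order of 12 must divide φ(113) = 113 − 1 = 112 = 2^4 · 7.
Divisors of 112: 1, 2, 4, 7, 8, 14, 16, 28, 56, 112.
Compute 12^d (mod 113) for the divisors d until we hit 1:
12^1 ≡ 12
12^2 ≡ 31
12^4 ≡ 57
12^7 ≡ 73
12^8 ≡ 85
12^14 ≡ 18
12^16 ≡ 106
12^28 ≡ 98
12^56 ≡ 112
12^112 ≡ 1
The order of 12 is 112, so the subgroup it generates has 112 elements.
[(Z/113Z)^× : ⟨12⟩] = 112/112 = 1.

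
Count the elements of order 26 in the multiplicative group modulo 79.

12

φ(79) = 79 − 1 = 78 = 2 · 3 · 13.
In a cyclic group of order 78, there are φ(d) elements of order d for each divisor d of 78, and zero for non-divisors.
26 = 2 · 13 divides 78, and φ(26) = 12.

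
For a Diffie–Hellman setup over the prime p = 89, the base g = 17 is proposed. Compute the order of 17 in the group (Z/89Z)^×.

44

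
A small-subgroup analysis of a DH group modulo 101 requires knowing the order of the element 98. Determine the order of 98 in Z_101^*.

Since 98 ∈ (Z/101Z)^×, its order divides φ(101) = 101 − 1 = 100 = 2^2 · 5^2.
Divisors of 100: 1, 2, 4, 5, 10, 20, 25, 50, 100.
Test each divisor d:
98^1 ≡ 98 (mod 101)
98^2 ≡ 9 (mod 101)
98^4 ≡ 81 (mod 101)
98^5 ≡ 60 (mod 101)
98^10 ≡ 65 (mod 101)
98^20 ≡ 84 (mod 101)
98^25 ≡ 91 (mod 101)
98^50 ≡ 100 (mod 101)
98^100 ≡ 1 (mod 101) ✓
So ord_101(98) = 100.

100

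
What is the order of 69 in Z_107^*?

53

By Lagrange's theorem, ord_107(69) divides φ(107) = 107 − 1 = 106 = 2 · 53.
Divisors of 106: 1, 2, 53, 106.
Check 69^d mod 107 for each divisor in increasing order:
69^1 ≡ 69
69^2 ≡ 53
69^53 ≡ 1
So ord_107(69) = 53.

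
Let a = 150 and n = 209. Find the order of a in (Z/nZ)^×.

90

ord(150) | φ(209) = φ(11·19) = (11−1)·(19−1) = 10·18 = 180 = 2^2 · 3^2 · 5.
Divisors of 180: 1, 2, 3, 4, 5, 6, 9, 10, 12, 15, 18, 20, 30, 36, 45, 60, 90, 180.
Check 150^d mod 209 for each divisor in increasing order:
150^1 ≡ 150 (mod 209)
150^2 ≡ 137 (mod 209)
150^3 ≡ 68 (mod 209)
150^4 ≡ 168 (mod 209)
150^5 ≡ 120 (mod 209)
150^6 ≡ 26 (mod 209)
150^9 ≡ 96 (mod 209)
150^10 ≡ 188 (mod 209)
150^12 ≡ 49 (mod 209)
150^15 ≡ 197 (mod 209)
150^18 ≡ 20 (mod 209)
150^20 ≡ 23 (mod 209)
150^30 ≡ 144 (mod 209)
150^36 ≡ 191 (mod 209)
150^45 ≡ 153 (mod 209)
150^60 ≡ 45 (mod 209)
150^90 ≡ 1 (mod 209) ✓
The smallest such exponent is 90, so the order of 150 is 90.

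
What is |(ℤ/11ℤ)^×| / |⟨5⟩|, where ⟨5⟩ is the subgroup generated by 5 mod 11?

2

Since 5 ∈ (Z/11Z)^×, its order divides φ(11) = 11 − 1 = 10 = 2 · 5.
Divisors of 10: 1, 2, 5, 10.
Compute 5^d (mod 11) for the divisors d until we hit 1:
5^1 ≡ 5 (mod 11)
5^2 ≡ 3 (mod 11)
5^5 ≡ 1 (mod 11) ✓
The order of 5 is 5, so the subgroup it generates has 5 elements.
The index is φ(11) / ord(5) = 10 / 5 = 2.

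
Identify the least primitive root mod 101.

2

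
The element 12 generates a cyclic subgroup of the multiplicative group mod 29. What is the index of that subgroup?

7

By Lagrange's theorem, ord_29(12) divides φ(29) = 29 − 1 = 28 = 2^2 · 7.
Divisors of 28: 1, 2, 4, 7, 14, 28.
Evaluate successive powers at the divisors of 28:
12^1 ≡ 12
12^2 ≡ 28
12^4 ≡ 1
So ord_29(12) = 4, hence |⟨12⟩| = 4.
The index is φ(29) / ord(12) = 28 / 4 = 7.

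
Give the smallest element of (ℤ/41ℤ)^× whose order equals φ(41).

6

φ(41) = 41 − 1 = 40 = 2^3 · 5.
Test candidates g = 2, 3, … against the prime factors q ∈ {2, 5} of φ(41): g is a generator iff g^(40/q) ≢ 1 for every such q.
g = 2: 2^20 ≡ 1 — hits 1, so not a primitive root.
g = 3: 3^20 ≡ 40; 3^8 ≡ 1 — hits 1, so not a primitive root.
g = 4: 4^20 ≡ 1 — hits 1, so not a primitive root.
g = 5: 5^20 ≡ 1 — hits 1, so not a primitive root.
g = 6: 6^20 ≡ 40; 6^8 ≡ 10 — none is 1, so 6 is a primitive root.
The smallest primitive root modulo 41 is 6.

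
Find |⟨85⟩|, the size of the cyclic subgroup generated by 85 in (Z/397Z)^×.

By Lagrange's theorem, ord_397(85) divides φ(397) = 397 − 1 = 396 = 2^2 · 3^2 · 11.
Divisors of 396: 1, 2, 3, 4, 6, 9, 11, 12, 18, 22, 33, 36, 44, 66, 99, 132, 198, 396.
Check 85^d mod 397 for each divisor in increasing order:
85^1 ≡ 85
85^2 ≡ 79
85^3 ≡ 363
85^4 ≡ 286
85^6 ≡ 362
85^9 ≡ 396
85^11 ≡ 318
85^12 ≡ 34
85^18 ≡ 1
Hence ord(85) = 18.

18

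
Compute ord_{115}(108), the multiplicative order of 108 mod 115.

44

By Lagrange's theorem, ord_115(108) divides φ(115) = φ(5·23) = (5−1)·(23−1) = 4·22 = 88 = 2^3 · 11.
Divisors of 88: 1, 2, 4, 8, 11, 22, 44, 88.
Test each divisor d:
108^1 ≡ 108 (mod 115)
108^2 ≡ 49 (mod 115)
108^4 ≡ 101 (mod 115)
108^8 ≡ 81 (mod 115)
108^11 ≡ 47 (mod 115)
108^22 ≡ 24 (mod 115)
108^44 ≡ 1 (mod 115) ✓
Therefore the multiplicative order of 108 modulo 115 is 44.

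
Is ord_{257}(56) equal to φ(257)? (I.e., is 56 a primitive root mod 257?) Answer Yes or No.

φ(257) = 257 − 1 = 256 = 2^8.
It suffices to check that the order of 56 is not a proper divisor of 256: compute 56^(256/q) for q ∈ {2}.
56^128 ≡ 256 (mod 257)  [q = 2: ≢ 1 ✓]
None equal 1, so ord_257(56) = 256: 56 is a primitive root.

Yes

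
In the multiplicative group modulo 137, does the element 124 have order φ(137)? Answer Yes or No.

φ(137) = 137 − 1 = 136 = 2^3 · 17.
An element g generates (Z/137Z)^× iff g^(136/q) ≢ 1 (mod 137) for each prime q ∈ {2, 17}.
124^68 ≡ 136 (mod 137)  [q = 2: ≢ 1 ✓]
124^8 ≡ 115 (mod 137)  [q = 17: ≢ 1 ✓]
Every test exponent gives a nontrivial residue, hence 124 generates the full group.

Yes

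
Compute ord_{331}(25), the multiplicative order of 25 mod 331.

The order of 25 must divide φ(331) = 331 − 1 = 330 = 2 · 3 · 5 · 11.
Divisors of 330: 1, 2, 3, 5, 6, 10, 11, 15, 22, 30, 33, 55, 66, 110, 165, 330.
Test each divisor d:
25^1 ≡ 25 (mod 331)
25^2 ≡ 294 (mod 331)
25^3 ≡ 68 (mod 331)
25^5 ≡ 132 (mod 331)
25^6 ≡ 321 (mod 331)
25^10 ≡ 212 (mod 331)
25^11 ≡ 4 (mod 331)
25^15 ≡ 180 (mod 331)
25^22 ≡ 16 (mod 331)
25^30 ≡ 293 (mod 331)
25^33 ≡ 64 (mod 331)
25^55 ≡ 31 (mod 331)
25^66 ≡ 124 (mod 331)
25^110 ≡ 299 (mod 331)
25^165 ≡ 1 (mod 331) ✓
Therefore the multiplicative order of 25 modulo 331 is 165.

165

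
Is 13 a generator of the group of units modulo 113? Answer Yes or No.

No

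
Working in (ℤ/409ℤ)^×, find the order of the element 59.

136

By Lagrange's theorem, ord_409(59) divides φ(409) = 409 − 1 = 408 = 2^3 · 3 · 17.
Divisors of 408: 1, 2, 3, 4, 6, 8, 12, 17, 24, 34, 51, 68, 102, 136, 204, 408.
Compute 59^d (mod 409) for the divisors d until we hit 1:
59^1 ≡ 59 (mod 409)
59^2 ≡ 209 (mod 409)
59^3 ≡ 61 (mod 409)
59^4 ≡ 327 (mod 409)
59^6 ≡ 40 (mod 409)
59^8 ≡ 180 (mod 409)
59^12 ≡ 373 (mod 409)
59^17 ≡ 343 (mod 409)
59^24 ≡ 69 (mod 409)
59^34 ≡ 266 (mod 409)
59^51 ≡ 31 (mod 409)
59^68 ≡ 408 (mod 409)
59^102 ≡ 143 (mod 409)
59^136 ≡ 1 (mod 409) ✓
The smallest such exponent is 136, so the order of 59 is 136.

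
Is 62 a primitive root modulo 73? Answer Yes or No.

Yes

φ(73) = 73 − 1 = 72 = 2^3 · 3^2.
62 is a primitive root mod 73 iff 62^(φ(73)/q) ≢ 1 for every prime q | φ(73), i.e. q ∈ {2, 3}.
62^36 ≡ 72 (mod 73)  [q = 2: ≢ 1 ✓]
62^24 ≡ 8 (mod 73)  [q = 3: ≢ 1 ✓]
Every test exponent gives a nontrivial residue, hence 62 generates the full group.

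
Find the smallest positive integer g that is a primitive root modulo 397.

5

φ(397) = 397 − 1 = 396 = 2^2 · 3^2 · 11.
g is a primitive root iff g^(396/q) ≢ 1 (mod 397) for each prime q ∈ {2, 3, 11}.
g = 2: 2^198 ≡ 396; 2^132 ≡ 1 — hits 1, so not a primitive root.
g = 3: 3^198 ≡ 1 — hits 1, so not a primitive root.
g = 4: 4^198 ≡ 1 — hits 1, so not a primitive root.
g = 5: 5^198 ≡ 396; 5^132 ≡ 362; 5^36 ≡ 290 — none is 1, so 5 is a primitive root.
Hence the least primitive root of 397 is 5.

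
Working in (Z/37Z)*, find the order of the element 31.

4

ord(31) | φ(37) = 37 − 1 = 36 = 2^2 · 3^2.
Divisors of 36: 1, 2, 3, 4, 6, 9, 12, 18, 36.
Check 31^d mod 37 for each divisor in increasing order:
31^1 ≡ 31
31^2 ≡ 36
31^3 ≡ 6
31^4 ≡ 1
The smallest such exponent is 4, so the order of 31 is 4.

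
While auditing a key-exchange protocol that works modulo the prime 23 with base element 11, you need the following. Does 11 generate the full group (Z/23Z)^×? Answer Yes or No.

Yes

φ(23) = 23 − 1 = 22 = 2 · 11.
11 is a primitive root mod 23 iff 11^(φ(23)/q) ≢ 1 for every prime q | φ(23), i.e. q ∈ {2, 11}.
11^11 ≡ 22 (mod 23)  [q = 2: ≢ 1 ✓]
11^2 ≡ 6 (mod 23)  [q = 11: ≢ 1 ✓]
None equal 1, so ord_23(11) = 22: 11 is a primitive root.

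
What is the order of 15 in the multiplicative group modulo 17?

8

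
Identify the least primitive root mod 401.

3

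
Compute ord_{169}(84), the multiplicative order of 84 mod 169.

156

The order of 84 must divide φ(169) = φ(13^2) = 13·(13−1) = 156 = 2^2 · 3 · 13.
Divisors of 156: 1, 2, 3, 4, 6, 12, 13, 26, 39, 52, 78, 156.
Evaluate successive powers at the divisors of 156:
84^1 ≡ 84 (mod 169)
84^2 ≡ 127 (mod 169)
84^3 ≡ 21 (mod 169)
84^4 ≡ 74 (mod 169)
84^6 ≡ 103 (mod 169)
84^12 ≡ 131 (mod 169)
84^13 ≡ 19 (mod 169)
84^26 ≡ 23 (mod 169)
84^39 ≡ 99 (mod 169)
84^52 ≡ 22 (mod 169)
84^78 ≡ 168 (mod 169)
84^156 ≡ 1 (mod 169) ✓
So ord_169(84) = 156.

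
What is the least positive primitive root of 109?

6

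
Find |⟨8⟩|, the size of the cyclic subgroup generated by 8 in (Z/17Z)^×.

8

Since 8 ∈ (Z/17Z)^×, its order divides φ(17) = 17 − 1 = 16 = 2^4.
Divisors of 16: 1, 2, 4, 8, 16.
Test each divisor d:
8^1 ≡ 8
8^2 ≡ 13
8^4 ≡ 16
8^8 ≡ 1
The smallest such exponent is 8, so the order of 8 is 8.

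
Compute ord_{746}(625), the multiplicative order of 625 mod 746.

93

Since 625 ∈ (Z/746Z)^×, its order divides φ(746) = φ(2)·φ(373) = 1·372 = 372 = 2^2 · 3 · 31.
Divisors of 372: 1, 2, 3, 4, 6, 12, 31, 62, 93, 124, 186, 372.
Check 625^d mod 746 for each divisor in increasing order:
625^1 ≡ 625
625^2 ≡ 467
625^3 ≡ 189
625^4 ≡ 257
625^6 ≡ 659
625^12 ≡ 109
625^31 ≡ 657
625^62 ≡ 461
625^93 ≡ 1
Therefore the multiplicative order of 625 modulo 746 is 93.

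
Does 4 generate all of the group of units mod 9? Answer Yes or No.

No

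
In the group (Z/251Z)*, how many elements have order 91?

φ(251) = 251 − 1 = 250 = 2 · 5^3.
In a cyclic group of order 250, there are φ(d) elements of order d for each divisor d of 250, and zero for non-divisors.
91 does not divide 250, so no element of (Z/251Z)^× has order 91.

0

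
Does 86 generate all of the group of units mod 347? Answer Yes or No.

Yes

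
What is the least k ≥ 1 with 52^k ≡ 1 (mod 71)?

70

Since 52 ∈ (Z/71Z)^×, its order divides φ(71) = 71 − 1 = 70 = 2 · 5 · 7.
Divisors of 70: 1, 2, 5, 7, 10, 14, 35, 70.
Check 52^d mod 71 for each divisor in increasing order:
52^1 ≡ 52 (mod 71)
52^2 ≡ 6 (mod 71)
52^5 ≡ 26 (mod 71)
52^7 ≡ 14 (mod 71)
52^10 ≡ 37 (mod 71)
52^14 ≡ 54 (mod 71)
52^35 ≡ 70 (mod 71)
52^70 ≡ 1 (mod 71) ✓
Hence ord(52) = 70.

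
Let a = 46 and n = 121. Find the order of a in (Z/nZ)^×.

110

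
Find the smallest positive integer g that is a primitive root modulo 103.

φ(103) = 103 − 1 = 102 = 2 · 3 · 17.
Test candidates g = 2, 3, … against the prime factors q ∈ {2, 3, 17} of φ(103): g is a generator iff g^(102/q) ≢ 1 for every such q.
g = 2: 2^51 ≡ 1 — hits 1, so not a primitive root.
g = 3: 3^51 ≡ 102; 3^34 ≡ 1 — hits 1, so not a primitive root.
g = 4: 4^51 ≡ 1 — hits 1, so not a primitive root.
g = 5: 5^51 ≡ 102; 5^34 ≡ 56; 5^6 ≡ 72 — none is 1, so 5 is a primitive root.
So 5 is the smallest generator of (Z/103Z)^×.

5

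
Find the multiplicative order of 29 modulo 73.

72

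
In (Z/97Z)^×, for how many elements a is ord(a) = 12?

4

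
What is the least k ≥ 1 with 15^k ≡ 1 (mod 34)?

8

By Lagrange's theorem, ord_34(15) divides φ(34) = φ(2)·φ(17) = 1·16 = 16 = 2^4.
Divisors of 16: 1, 2, 4, 8, 16.
Check 15^d mod 34 for each divisor in increasing order:
15^1 ≡ 15 (mod 34)
15^2 ≡ 21 (mod 34)
15^4 ≡ 33 (mod 34)
15^8 ≡ 1 (mod 34) ✓
So ord_34(15) = 8.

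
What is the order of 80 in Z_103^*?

The order of 80 must divide φ(103) = 103 − 1 = 102 = 2 · 3 · 17.
Divisors of 102: 1, 2, 3, 6, 17, 34, 51, 102.
Evaluate successive powers at the divisors of 102:
80^1 ≡ 80 (mod 103)
80^2 ≡ 14 (mod 103)
80^3 ≡ 90 (mod 103)
80^6 ≡ 66 (mod 103)
80^17 ≡ 102 (mod 103)
80^34 ≡ 1 (mod 103) ✓
Hence ord(80) = 34.

34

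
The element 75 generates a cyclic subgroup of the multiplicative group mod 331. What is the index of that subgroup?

11

Since 75 ∈ (Z/331Z)^×, its order divides φ(331) = 331 − 1 = 330 = 2 · 3 · 5 · 11.
Divisors of 330: 1, 2, 3, 5, 6, 10, 11, 15, 22, 30, 33, 55, 66, 110, 165, 330.
Evaluate successive powers at the divisors of 330:
75^1 ≡ 75 (mod 331)
75^2 ≡ 329 (mod 331)
75^3 ≡ 181 (mod 331)
75^5 ≡ 300 (mod 331)
75^6 ≡ 323 (mod 331)
75^10 ≡ 299 (mod 331)
75^11 ≡ 248 (mod 331)
75^15 ≡ 330 (mod 331)
75^22 ≡ 269 (mod 331)
75^30 ≡ 1 (mod 331) ✓
So ord_331(75) = 30, hence |⟨75⟩| = 30.
[(Z/331Z)^× : ⟨75⟩] = 330/30 = 11.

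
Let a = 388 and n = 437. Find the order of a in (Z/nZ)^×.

66

By Lagrange's theorem, ord_437(388) divides φ(437) = φ(19·23) = (19−1)·(23−1) = 18·22 = 396 = 2^2 · 3^2 · 11.
Divisors of 396: 1, 2, 3, 4, 6, 9, 11, 12, 18, 22, 33, 36, 44, 66, 99, 132, 198, 396.
Check 388^d mod 437 for each divisor in increasing order:
388^1 ≡ 388 (mod 437)
388^2 ≡ 216 (mod 437)
388^3 ≡ 341 (mod 437)
388^4 ≡ 334 (mod 437)
388^6 ≡ 39 (mod 437)
388^9 ≡ 189 (mod 437)
388^11 ≡ 183 (mod 437)
388^12 ≡ 210 (mod 437)
388^18 ≡ 324 (mod 437)
388^22 ≡ 277 (mod 437)
388^33 ≡ 436 (mod 437)
388^36 ≡ 96 (mod 437)
388^44 ≡ 254 (mod 437)
388^66 ≡ 1 (mod 437) ✓
The smallest such exponent is 66, so the order of 388 is 66.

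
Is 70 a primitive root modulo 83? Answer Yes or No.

φ(83) = 83 − 1 = 82 = 2 · 41.
An element g generates (Z/83Z)^× iff g^(82/q) ≢ 1 (mod 83) for each prime q ∈ {2, 41}.
70^41 ≡ 1 (mod 83)  [q = 2: ≡ 1 ✗]
70^2 ≡ 3 (mod 83)  [q = 41: ≢ 1 ✓]
The check at q = 2 fails, so 70 generates a proper subgroup.

No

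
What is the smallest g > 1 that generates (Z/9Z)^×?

2

φ(9) = φ(3^2) = 3·(3−1) = 6 = 2 · 3.
Test candidates g = 2, 3, … against the prime factors q ∈ {2, 3} of φ(9): g is a generator iff g^(6/q) ≢ 1 for every such q.
g = 2: 2^3 ≡ 8; 2^2 ≡ 4 — none is 1, so 2 is a primitive root.
Hence the least primitive root of 9 is 2.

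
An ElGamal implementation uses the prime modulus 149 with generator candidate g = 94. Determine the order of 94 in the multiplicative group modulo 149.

Since 94 ∈ (Z/149Z)^×, its order divides φ(149) = 149 − 1 = 148 = 2^2 · 37.
Divisors of 148: 1, 2, 4, 37, 74, 148.
Evaluate successive powers at the divisors of 148:
94^1 ≡ 94
94^2 ≡ 45
94^4 ≡ 88
94^37 ≡ 44
94^74 ≡ 148
94^148 ≡ 1
The smallest such exponent is 148, so the order of 94 is 148.

148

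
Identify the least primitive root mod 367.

6

φ(367) = 367 − 1 = 366 = 2 · 3 · 61.
g is a primitive root iff g^(366/q) ≢ 1 (mod 367) for each prime q ∈ {2, 3, 61}.
g = 2: 2^183 ≡ 1 — hits 1, so not a primitive root.
g = 3: 3^183 ≡ 366; 3^122 ≡ 1 — hits 1, so not a primitive root.
g = 4: 4^183 ≡ 1 — hits 1, so not a primitive root.
g = 5: 5^183 ≡ 366; 5^122 ≡ 1 — hits 1, so not a primitive root.
g = 6: 6^183 ≡ 366; 6^122 ≡ 283; 6^6 ≡ 47 — none is 1, so 6 is a primitive root.
So 6 is the smallest generator of (Z/367Z)^×.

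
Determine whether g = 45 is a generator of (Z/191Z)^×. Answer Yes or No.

φ(191) = 191 − 1 = 190 = 2 · 5 · 19.
An element g generates (Z/191Z)^× iff g^(190/q) ≢ 1 (mod 191) for each prime q ∈ {2, 5, 19}.
45^95 ≡ 1 (mod 191)  [q = 2: ≡ 1 ✗]
45^38 ≡ 184 (mod 191)  [q = 5: ≢ 1 ✓]
45^10 ≡ 6 (mod 191)  [q = 19: ≢ 1 ✓]
45^95 ≡ 1 shows ord(45) | 95, strictly less than φ(191); not a primitive root.

No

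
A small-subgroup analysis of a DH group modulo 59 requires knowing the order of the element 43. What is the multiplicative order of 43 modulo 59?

By Lagrange's theorem, ord_59(43) divides φ(59) = 59 − 1 = 58 = 2 · 29.
Divisors of 58: 1, 2, 29, 58.
Compute 43^d (mod 59) for the divisors d until we hit 1:
43^1 ≡ 43 (mod 59)
43^2 ≡ 20 (mod 59)
43^29 ≡ 58 (mod 59)
43^58 ≡ 1 (mod 59) ✓
Hence ord(43) = 58.

58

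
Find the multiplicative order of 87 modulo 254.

The order of 87 must divide φ(254) = φ(2)·φ(127) = 1·126 = 126 = 2 · 3^2 · 7.
Divisors of 126: 1, 2, 3, 6, 7, 9, 14, 18, 21, 42, 63, 126.
Evaluate successive powers at the divisors of 126:
87^1 ≡ 87 (mod 254)
87^2 ≡ 203 (mod 254)
87^3 ≡ 135 (mod 254)
87^6 ≡ 191 (mod 254)
87^7 ≡ 107 (mod 254)
87^9 ≡ 131 (mod 254)
87^14 ≡ 19 (mod 254)
87^18 ≡ 143 (mod 254)
87^21 ≡ 1 (mod 254) ✓
The smallest such exponent is 21, so the order of 87 is 21.

21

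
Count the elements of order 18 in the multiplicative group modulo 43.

0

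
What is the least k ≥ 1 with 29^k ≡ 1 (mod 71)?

35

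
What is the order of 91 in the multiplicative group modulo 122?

ord(91) | φ(122) = φ(2)·φ(61) = 1·60 = 60 = 2^2 · 3 · 5.
Divisors of 60: 1, 2, 3, 4, 5, 6, 10, 12, 15, 20, 30, 60.
Test each divisor d:
91^1 ≡ 91
91^2 ≡ 107
91^3 ≡ 99
91^4 ≡ 103
91^5 ≡ 101
91^6 ≡ 41
91^10 ≡ 75
91^12 ≡ 95
91^15 ≡ 11
91^20 ≡ 13
91^30 ≡ 121
91^60 ≡ 1
Therefore the multiplicative order of 91 modulo 122 is 60.

60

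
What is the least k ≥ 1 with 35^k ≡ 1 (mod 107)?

53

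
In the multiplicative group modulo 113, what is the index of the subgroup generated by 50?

2

The order of 50 must divide φ(113) = 113 − 1 = 112 = 2^4 · 7.
Divisors of 112: 1, 2, 4, 7, 8, 14, 16, 28, 56, 112.
Test each divisor d:
50^1 ≡ 50
50^2 ≡ 14
50^4 ≡ 83
50^7 ≡ 18
50^8 ≡ 109
50^14 ≡ 98
50^16 ≡ 16
50^28 ≡ 112
50^56 ≡ 1
The order of 50 is 56, so the subgroup it generates has 56 elements.
Index = |(Z/113Z)^×| / |⟨50⟩| = 112 / 56 = 2.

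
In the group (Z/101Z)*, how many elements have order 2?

φ(101) = 101 − 1 = 100 = 2^2 · 5^2.
In a cyclic group of order 100, there are φ(d) elements of order d for each divisor d of 100, and zero for non-divisors.
2 | 100, and φ(2) = 2 − 1 = 1.

1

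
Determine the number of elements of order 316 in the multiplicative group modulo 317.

156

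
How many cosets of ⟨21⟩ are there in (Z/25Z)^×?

4

By Lagrange's theorem, ord_25(21) divides φ(25) = φ(5^2) = 5·(5−1) = 20 = 2^2 · 5.
Divisors of 20: 1, 2, 4, 5, 10, 20.
Compute 21^d (mod 25) for the divisors d until we hit 1:
21^1 ≡ 21
21^2 ≡ 16
21^4 ≡ 6
21^5 ≡ 1
Thus |⟨21⟩| = ord(21) = 5.
Index = |(Z/25Z)^×| / |⟨21⟩| = 20 / 5 = 4.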